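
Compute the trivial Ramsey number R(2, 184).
R(2, 184) = 184

R(2, k) = k for all k ≥ 2: in a 2-colouring of K_k, either some edge is red (a red K_2) or all edges are blue (a blue K_k). And K_{183} coloured all-blue has no blue K_184, so R(2, 184) > 183. Hence R(2, 184) = 184.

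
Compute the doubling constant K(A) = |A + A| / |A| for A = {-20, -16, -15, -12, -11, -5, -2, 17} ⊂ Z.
K = |A + A| / |A| = 31/8

Enumerate A + A = {a + b : a, b ∈ A}. With |A| = 8, there are |A|^2 = 64 ordered sum pairs; collecting distinct values, A + A = {-40, -36, -35, -32, -31, -30, -28, -27, -26, -25, -24, -23, -22, -21, -20, -18, -17, -16, -14, -13, -10, -7, -4, -3, 1, 2, 5, 6, 12, 15, 34}, so |A + A| = 31. Thus K = 31/8. For comparison, the minimum possible |A + A| over all 8-element sets is 2·8 − 1 = 15 (so min K = 15/8), attained only by arithmetic progressions.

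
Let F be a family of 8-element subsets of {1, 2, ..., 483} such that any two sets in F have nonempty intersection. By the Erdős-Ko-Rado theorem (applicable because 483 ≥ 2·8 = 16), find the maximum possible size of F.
max |F| = C(482, 7) = 1147866965078496

The Erdős-Ko-Rado theorem states: for n ≥ 2k, an intersecting family of k-subsets of an n-element set has size at most C(n − 1, k − 1), with equality for 'star' families {A ⊆ [n] : |A| = k, i ∈ A} (fix an element i). For n = 483, k = 8: C(482, 7) = 1147866965078496.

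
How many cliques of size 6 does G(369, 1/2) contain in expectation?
E[# K_6] = C(369, 6) · (1/2)^C(6, 2) = 3365759545512 / 2^15 = 420719943189/4096 ≈ 102714829.880127

For each 6-subset S of vertices (there are C(369, 6) = 3365759545512 such S), let X_S = 1 if S induces a K_6 (all C(6, 2) = 15 edges present). Then P(X_S = 1) = (1/2)^15 = 1/32768. By linearity of expectation, E[# K_6] = C(369, 6) · (1/2)^15 = 3365759545512 / 32768 = 420719943189/4096 ≈ 102714829.880127.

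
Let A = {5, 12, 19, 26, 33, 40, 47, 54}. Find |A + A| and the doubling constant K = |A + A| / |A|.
K = |A + A| / |A| = 15/8

Enumerate A + A = {a + b : a, b ∈ A}. With |A| = 8, there are |A|^2 = 64 ordered sum pairs; collecting distinct values, A + A = {10, 17, 24, 31, 38, 45, 52, 59, 66, 73, 80, 87, 94, 101, 108}, so |A + A| = 15. Thus K = 15/8. Here |A + A| = 2|A| − 1 = 15, the minimum possible — so K = 15/8 is minimal, which holds iff A is an arithmetic progression.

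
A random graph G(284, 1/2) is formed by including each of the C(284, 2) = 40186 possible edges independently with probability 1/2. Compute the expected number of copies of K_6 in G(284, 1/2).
E[# K_6] = C(284, 6) · (1/2)^C(6, 2) = 691018925604 / 2^15 = 172754731401/8192 ≈ 21088224.047974

For each 6-subset S of vertices (there are C(284, 6) = 691018925604 such S), let X_S = 1 if S induces a K_6 (all C(6, 2) = 15 edges present). Then P(X_S = 1) = (1/2)^15 = 1/32768. By linearity of expectation, E[# K_6] = C(284, 6) · (1/2)^15 = 691018925604 / 32768 = 172754731401/8192 ≈ 21088224.047974.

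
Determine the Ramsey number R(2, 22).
R(2, 22) = 22

R(2, k) = k for all k ≥ 2: in a 2-colouring of K_k, either some edge is red (a red K_2) or all edges are blue (a blue K_k). And K_{21} coloured all-blue has no blue K_22, so R(2, 22) > 21. Hence R(2, 22) = 22.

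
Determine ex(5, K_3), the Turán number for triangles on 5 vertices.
ex(5, K_3) = ⌊5^2/4⌋ = 6

Mantel (1907): a triangle-free graph on n vertices has at most ⌊n^2/4⌋ edges, with equality for the complete bipartite graph K_{⌊n/2⌋, ⌈n/2⌉}. For n = 5: ⌊5^2/4⌋ = ⌊25/4⌋ = 6. The extremal graph is K_{2, 3}, which has 2·3 = 6 edges.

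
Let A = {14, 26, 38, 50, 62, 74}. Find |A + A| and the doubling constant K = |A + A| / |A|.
K = |A + A| / |A| = 11/6

Enumerate A + A = {a + b : a, b ∈ A}. With |A| = 6, there are |A|^2 = 36 ordered sum pairs; collecting distinct values, A + A = {28, 40, 52, 64, 76, 88, 100, 112, 124, 136, 148}, so |A + A| = 11. Thus K = 11/6. Here |A + A| = 2|A| − 1 = 11, the minimum possible — so K = 11/6 is minimal, which holds iff A is an arithmetic progression.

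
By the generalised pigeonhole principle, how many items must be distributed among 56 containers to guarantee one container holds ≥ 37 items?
n = (37 − 1)·56 + 1 = 2017

By the generalised pigeonhole principle, to guarantee some box contains ≥ r objects we need more than (r − 1) · k objects total. Threshold: n = (r − 1) · k + 1. With r = 37 and k = 56: n = 36 · 56 + 1 = 2016 + 1 = 2017. For n = 2016 = 36 · 56, we can put exactly 36 objects in every box, avoiding 37 in any single one — so 2017 is tight.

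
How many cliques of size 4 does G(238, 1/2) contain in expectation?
E[# K_4] = C(238, 4) · (1/2)^C(4, 2) = 130344865 / 2^6 = 2036638.515625

For each 4-subset S of vertices (there are C(238, 4) = 130344865 such S), let X_S = 1 if S induces a K_4 (all C(4, 2) = 6 edges present). Then P(X_S = 1) = (1/2)^6 = 1/64. By linearity of expectation, E[# K_4] = C(238, 4) · (1/2)^6 = 130344865 / 64 = 2036638.515625.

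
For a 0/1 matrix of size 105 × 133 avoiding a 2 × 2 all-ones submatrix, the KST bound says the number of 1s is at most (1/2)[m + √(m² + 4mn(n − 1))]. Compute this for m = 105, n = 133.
z(105, 133; 2, 2) ≤ (1/2)[105 + √(105² + 4·105·133·132)] = (1/2)[105 + √7384545] = 1411.226

Kővári–Sós–Turán: let r_1, ..., r_105 be the row sums and z = Σ r_i the total number of 1s. Each pair of columns can share at most one row with both entries 1 (else a 2×2 all-ones block appears), so Σ_i C(r_i, 2) ≤ C(133, 2) = 8778. By convexity Σ_i C(r_i, 2) ≥ 105·C(z/105, 2) = z(z − 105)/(2·105), giving z² − 105z − 105·133·132 ≤ 0 and hence z ≤ (1/2)[105 + √(11025 + 4·1843380)] = (1/2)[105 + √7384545] ≈ (1/2)(105 + 2717.4519) = 1411.226.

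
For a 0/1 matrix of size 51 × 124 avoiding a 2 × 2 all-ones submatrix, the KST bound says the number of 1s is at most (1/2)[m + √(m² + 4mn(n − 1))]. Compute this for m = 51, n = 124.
z(51, 124; 2, 2) ≤ (1/2)[51 + √(51² + 4·51·124·123)] = (1/2)[51 + √3114009] = 907.8277

Kővári–Sós–Turán: let r_1, ..., r_51 be the row sums and z = Σ r_i the total number of 1s. Each pair of columns can share at most one row with both entries 1 (else a 2×2 all-ones block appears), so Σ_i C(r_i, 2) ≤ C(124, 2) = 7626. By convexity Σ_i C(r_i, 2) ≥ 51·C(z/51, 2) = z(z − 51)/(2·51), giving z² − 51z − 51·124·123 ≤ 0 and hence z ≤ (1/2)[51 + √(2601 + 4·777852)] = (1/2)[51 + √3114009] ≈ (1/2)(51 + 1764.6555) = 907.8277.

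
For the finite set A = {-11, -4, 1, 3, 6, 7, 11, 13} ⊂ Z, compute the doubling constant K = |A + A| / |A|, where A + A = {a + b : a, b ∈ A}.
K = |A + A| / |A| = 28/8 = 7/2

Enumerate A + A = {a + b : a, b ∈ A}. With |A| = 8, there are |A|^2 = 64 ordered sum pairs; collecting distinct values, A + A = {-22, -15, -10, -8, -5, -4, -3, -1, 0, 2, 3, 4, 6, 7, 8, 9, 10, 12, 13, 14, 16, 17, 18, 19, 20, 22, 24, 26}, so |A + A| = 28. Thus K = 28/8 = 7/2. For comparison, the minimum possible |A + A| over all 8-element sets is 2·8 − 1 = 15 (so min K = 15/8), attained only by arithmetic progressions.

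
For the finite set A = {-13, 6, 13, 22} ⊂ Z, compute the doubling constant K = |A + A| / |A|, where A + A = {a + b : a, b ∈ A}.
K = |A + A| / |A| = 10/4 = 5/2

Enumerate A + A = {a + b : a, b ∈ A}. With |A| = 4, there are |A|^2 = 16 ordered sum pairs; collecting distinct values, A + A = {-26, -7, 0, 9, 12, 19, 26, 28, 35, 44}, so |A + A| = 10. Thus K = 10/4 = 5/2. For comparison, the minimum possible |A + A| over all 4-element sets is 2·4 − 1 = 7 (so min K = 7/4), attained only by arithmetic progressions.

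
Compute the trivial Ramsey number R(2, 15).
R(2, 15) = 15

R(2, k) = k for all k ≥ 2: in a 2-colouring of K_k, either some edge is red (a red K_2) or all edges are blue (a blue K_k). And K_{14} coloured all-blue has no blue K_15, so R(2, 15) > 14. Hence R(2, 15) = 15.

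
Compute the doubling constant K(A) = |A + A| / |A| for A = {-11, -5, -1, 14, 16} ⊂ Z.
K = |A + A| / |A| = 15/5 = 3

Enumerate A + A = {a + b : a, b ∈ A}. With |A| = 5, there are |A|^2 = 25 ordered sum pairs; collecting distinct values, A + A = {-22, -16, -12, -10, -6, -2, 3, 5, 9, 11, 13, 15, 28, 30, 32}, so |A + A| = 15. Thus K = 15/5 = 3. For comparison, the minimum possible |A + A| over all 5-element sets is 2·5 − 1 = 9 (so min K = 9/5), attained only by arithmetic progressions.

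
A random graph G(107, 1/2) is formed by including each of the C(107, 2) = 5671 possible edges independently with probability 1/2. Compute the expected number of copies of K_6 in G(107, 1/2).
E[# K_6] = C(107, 6) · (1/2)^C(6, 2) = 1807245622 / 2^15 = 903622811/16384 ≈ 55152.759460

For each 6-subset S of vertices (there are C(107, 6) = 1807245622 such S), let X_S = 1 if S induces a K_6 (all C(6, 2) = 15 edges present). Then P(X_S = 1) = (1/2)^15 = 1/32768. By linearity of expectation, E[# K_6] = C(107, 6) · (1/2)^15 = 1807245622 / 32768 = 903622811/16384 ≈ 55152.759460.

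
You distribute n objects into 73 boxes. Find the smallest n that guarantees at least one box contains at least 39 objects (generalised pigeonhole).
n = (39 − 1)·73 + 1 = 2775

By the generalised pigeonhole principle, to guarantee some box contains ≥ r objects we need more than (r − 1) · k objects total. Threshold: n = (r − 1) · k + 1. With r = 39 and k = 73: n = 38 · 73 + 1 = 2774 + 1 = 2775. For n = 2774 = 38 · 73, we can put exactly 38 objects in every box, avoiding 39 in any single one — so 2775 is tight.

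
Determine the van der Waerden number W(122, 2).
W(122, 2) = 122 + 1 = 123

A 2-term AP is any pair of integers, so a monochromatic 2-AP exists iff some colour is used at least twice. With 122 colours, the colouring i ↦ i on {1, ..., 122} uses each colour once, avoiding any monochromatic pair, so W(122, 2) > 122. For {1, ..., 123}, pigeonhole forces two integers of the same colour, which form a monochromatic 2-AP. Hence W(122, 2) = 123.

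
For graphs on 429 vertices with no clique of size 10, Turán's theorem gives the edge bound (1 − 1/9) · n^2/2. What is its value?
Turán density bound = (8/9) · 429^2/2 = 81796

Turán's theorem: ex(n, K_{r+1}) is achieved by the complete r-partite Turán graph T(n, r) with parts as balanced as possible, and is at most (1 − 1/r) · n^2/2. For r = 9, n = 429: the density bound is (8/9) · 184041/2 = 81796. The integer-valued extremum is e(T(429, 9)) = 81795, which is strictly less than the density bound 81796 since 9 ∤ 429 (the parts of T(429, 9) cannot all be equal).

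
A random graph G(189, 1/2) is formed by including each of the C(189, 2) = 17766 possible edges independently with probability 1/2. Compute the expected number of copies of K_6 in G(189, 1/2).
E[# K_6] = C(189, 6) · (1/2)^C(6, 2) = 58429377468 / 2^15 = 14607344367/8192 ≈ 1783123.091675

For each 6-subset S of vertices (there are C(189, 6) = 58429377468 such S), let X_S = 1 if S induces a K_6 (all C(6, 2) = 15 edges present). Then P(X_S = 1) = (1/2)^15 = 1/32768. By linearity of expectation, E[# K_6] = C(189, 6) · (1/2)^15 = 58429377468 / 32768 = 14607344367/8192 ≈ 1783123.091675.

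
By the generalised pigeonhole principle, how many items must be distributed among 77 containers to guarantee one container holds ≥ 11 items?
n = (11 − 1)·77 + 1 = 771

By the generalised pigeonhole principle, to guarantee some box contains ≥ r objects we need more than (r − 1) · k objects total. Threshold: n = (r − 1) · k + 1. With r = 11 and k = 77: n = 10 · 77 + 1 = 770 + 1 = 771. For n = 770 = 10 · 77, we can put exactly 10 objects in every box, avoiding 11 in any single one — so 771 is tight.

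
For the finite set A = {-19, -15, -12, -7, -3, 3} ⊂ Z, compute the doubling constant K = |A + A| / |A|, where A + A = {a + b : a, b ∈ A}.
K = |A + A| / |A| = 20/6 = 10/3

Enumerate A + A = {a + b : a, b ∈ A}. With |A| = 6, there are |A|^2 = 36 ordered sum pairs; collecting distinct values, A + A = {-38, -34, -31, -30, -27, -26, -24, -22, -19, -18, -16, -15, -14, -12, -10, -9, -6, -4, 0, 6}, so |A + A| = 20. Thus K = 20/6 = 10/3. For comparison, the minimum possible |A + A| over all 6-element sets is 2·6 − 1 = 11 (so min K = 11/6), attained only by arithmetic progressions.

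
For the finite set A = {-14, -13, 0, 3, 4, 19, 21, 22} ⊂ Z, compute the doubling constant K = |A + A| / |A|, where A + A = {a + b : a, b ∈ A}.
K = |A + A| / |A| = 29/8

Enumerate A + A = {a + b : a, b ∈ A}. With |A| = 8, there are |A|^2 = 64 ordered sum pairs; collecting distinct values, A + A = {-28, -27, -26, -14, -13, -11, -10, -9, 0, 3, 4, 5, 6, 7, 8, 9, 19, 21, 22, 23, 24, 25, 26, 38, 40, 41, 42, 43, 44}, so |A + A| = 29. Thus K = 29/8. For comparison, the minimum possible |A + A| over all 8-element sets is 2·8 − 1 = 15 (so min K = 15/8), attained only by arithmetic progressions.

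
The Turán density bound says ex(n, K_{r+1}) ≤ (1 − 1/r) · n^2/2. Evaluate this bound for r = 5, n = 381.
Turán density bound = (4/5) · 381^2/2 = 290322/5 ≈ 58064.4

Turán's theorem: ex(n, K_{r+1}) is achieved by the complete r-partite Turán graph T(n, r) with parts as balanced as possible, and is at most (1 − 1/r) · n^2/2. For r = 5, n = 381: the density bound is (4/5) · 145161/2 = 290322/5 ≈ 58064.4. The integer-valued extremum is e(T(381, 5)) = 58064, which is strictly less than the density bound 290322/5 since 5 ∤ 381 (the parts of T(381, 5) cannot all be equal).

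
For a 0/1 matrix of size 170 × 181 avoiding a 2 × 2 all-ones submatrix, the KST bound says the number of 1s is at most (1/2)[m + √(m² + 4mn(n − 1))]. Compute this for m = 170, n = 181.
z(170, 181; 2, 2) ≤ (1/2)[170 + √(170² + 4·170·181·180)] = (1/2)[170 + √22183300] = 2439.9575

Kővári–Sós–Turán: let r_1, ..., r_170 be the row sums and z = Σ r_i the total number of 1s. Each pair of columns can share at most one row with both entries 1 (else a 2×2 all-ones block appears), so Σ_i C(r_i, 2) ≤ C(181, 2) = 16290. By convexity Σ_i C(r_i, 2) ≥ 170·C(z/170, 2) = z(z − 170)/(2·170), giving z² − 170z − 170·181·180 ≤ 0 and hence z ≤ (1/2)[170 + √(28900 + 4·5538600)] = (1/2)[170 + √22183300] ≈ (1/2)(170 + 4709.9151) = 2439.9575.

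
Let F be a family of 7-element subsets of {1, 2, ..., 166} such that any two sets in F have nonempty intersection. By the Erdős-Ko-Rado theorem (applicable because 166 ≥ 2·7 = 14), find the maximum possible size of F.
max |F| = C(165, 6) = 25564880880

The Erdős-Ko-Rado theorem states: for n ≥ 2k, an intersecting family of k-subsets of an n-element set has size at most C(n − 1, k − 1), with equality for 'star' families {A ⊆ [n] : |A| = k, i ∈ A} (fix an element i). For n = 166, k = 7: C(165, 6) = 25564880880.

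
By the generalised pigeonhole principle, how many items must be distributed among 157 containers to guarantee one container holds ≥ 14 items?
n = (14 − 1)·157 + 1 = 2042

By the generalised pigeonhole principle, to guarantee some box contains ≥ r objects we need more than (r − 1) · k objects total. Threshold: n = (r − 1) · k + 1. With r = 14 and k = 157: n = 13 · 157 + 1 = 2041 + 1 = 2042. For n = 2041 = 13 · 157, we can put exactly 13 objects in every box, avoiding 14 in any single one — so 2042 is tight.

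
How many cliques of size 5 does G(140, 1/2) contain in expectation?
E[# K_5] = C(140, 5) · (1/2)^C(5, 2) = 416965528 / 2^10 = 52120691/128 = 407192.8984375

For each 5-subset S of vertices (there are C(140, 5) = 416965528 such S), let X_S = 1 if S induces a K_5 (all C(5, 2) = 10 edges present). Then P(X_S = 1) = (1/2)^10 = 1/1024. By linearity of expectation, E[# K_5] = C(140, 5) · (1/2)^10 = 416965528 / 1024 = 52120691/128 = 407192.8984375.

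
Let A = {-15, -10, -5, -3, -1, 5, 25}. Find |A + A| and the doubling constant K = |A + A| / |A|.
K = |A + A| / |A| = 24/7

Enumerate A + A = {a + b : a, b ∈ A}. With |A| = 7, there are |A|^2 = 49 ordered sum pairs; collecting distinct values, A + A = {-30, -25, -20, -18, -16, -15, -13, -11, -10, -8, -6, -5, -4, -2, 0, 2, 4, 10, 15, 20, 22, 24, 30, 50}, so |A + A| = 24. Thus K = 24/7. For comparison, the minimum possible |A + A| over all 7-element sets is 2·7 − 1 = 13 (so min K = 13/7), attained only by arithmetic progressions.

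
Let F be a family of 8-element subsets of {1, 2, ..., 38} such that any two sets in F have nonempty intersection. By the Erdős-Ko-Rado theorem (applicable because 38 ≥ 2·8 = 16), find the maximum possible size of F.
max |F| = C(37, 7) = 10295472

The Erdős-Ko-Rado theorem states: for n ≥ 2k, an intersecting family of k-subsets of an n-element set has size at most C(n − 1, k − 1), with equality for 'star' families {A ⊆ [n] : |A| = k, i ∈ A} (fix an element i). For n = 38, k = 8: C(37, 7) = 10295472.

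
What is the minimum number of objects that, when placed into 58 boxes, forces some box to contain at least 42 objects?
n = (42 − 1)·58 + 1 = 2379

By the generalised pigeonhole principle, to guarantee some box contains ≥ r objects we need more than (r − 1) · k objects total. Threshold: n = (r − 1) · k + 1. With r = 42 and k = 58: n = 41 · 58 + 1 = 2378 + 1 = 2379. For n = 2378 = 41 · 58, we can put exactly 41 objects in every box, avoiding 42 in any single one — so 2379 is tight.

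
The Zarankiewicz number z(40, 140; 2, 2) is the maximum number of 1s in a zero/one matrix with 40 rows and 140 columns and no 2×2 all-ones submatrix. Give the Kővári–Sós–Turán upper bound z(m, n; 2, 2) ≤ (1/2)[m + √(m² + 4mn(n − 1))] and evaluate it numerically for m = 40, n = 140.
z(40, 140; 2, 2) ≤ (1/2)[40 + √(40² + 4·40·140·139)] = (1/2)[40 + √3115200] = 902.4965

Kővári–Sós–Turán: let r_1, ..., r_40 be the row sums and z = Σ r_i the total number of 1s. Each pair of columns can share at most one row with both entries 1 (else a 2×2 all-ones block appears), so Σ_i C(r_i, 2) ≤ C(140, 2) = 9730. By convexity Σ_i C(r_i, 2) ≥ 40·C(z/40, 2) = z(z − 40)/(2·40), giving z² − 40z − 40·140·139 ≤ 0 and hence z ≤ (1/2)[40 + √(1600 + 4·778400)] = (1/2)[40 + √3115200] ≈ (1/2)(40 + 1764.9929) = 902.4965.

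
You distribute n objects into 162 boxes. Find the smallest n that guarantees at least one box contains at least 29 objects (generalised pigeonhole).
n = (29 − 1)·162 + 1 = 4537

By the generalised pigeonhole principle, to guarantee some box contains ≥ r objects we need more than (r − 1) · k objects total. Threshold: n = (r − 1) · k + 1. With r = 29 and k = 162: n = 28 · 162 + 1 = 4536 + 1 = 4537. For n = 4536 = 28 · 162, we can put exactly 28 objects in every box, avoiding 29 in any single one — so 4537 is tight.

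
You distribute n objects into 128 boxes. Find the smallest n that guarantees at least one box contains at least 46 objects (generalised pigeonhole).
n = (46 − 1)·128 + 1 = 5761

By the generalised pigeonhole principle, to guarantee some box contains ≥ r objects we need more than (r − 1) · k objects total. Threshold: n = (r − 1) · k + 1. With r = 46 and k = 128: n = 45 · 128 + 1 = 5760 + 1 = 5761. For n = 5760 = 45 · 128, we can put exactly 45 objects in every box, avoiding 46 in any single one — so 5761 is tight.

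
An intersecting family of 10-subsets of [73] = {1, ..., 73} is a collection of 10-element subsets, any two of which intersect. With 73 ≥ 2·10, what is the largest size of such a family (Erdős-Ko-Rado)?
max |F| = C(72, 9) = 85113005120

Erdős-Ko-Rado (1961): when n ≥ 2k, max |F| = C(n−1, k−1). The bound is attained by the star {A : i ∈ A} for any fixed i ∈ [n]. Here C(73−1, 10−1) = C(72, 9) = 85113005120.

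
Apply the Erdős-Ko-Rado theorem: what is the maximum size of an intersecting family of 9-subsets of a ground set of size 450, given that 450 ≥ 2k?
max |F| = C(449, 8) = 38478239197747336

The Erdős-Ko-Rado theorem states: for n ≥ 2k, an intersecting family of k-subsets of an n-element set has size at most C(n − 1, k − 1), with equality for 'star' families {A ⊆ [n] : |A| = k, i ∈ A} (fix an element i). For n = 450, k = 9: C(449, 8) = 38478239197747336.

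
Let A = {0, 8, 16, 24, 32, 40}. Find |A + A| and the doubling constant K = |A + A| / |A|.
K = |A + A| / |A| = 11/6

Enumerate A + A = {a + b : a, b ∈ A}. With |A| = 6, there are |A|^2 = 36 ordered sum pairs; collecting distinct values, A + A = {0, 8, 16, 24, 32, 40, 48, 56, 64, 72, 80}, so |A + A| = 11. Thus K = 11/6. Here |A + A| = 2|A| − 1 = 11, the minimum possible — so K = 11/6 is minimal, which holds iff A is an arithmetic progression.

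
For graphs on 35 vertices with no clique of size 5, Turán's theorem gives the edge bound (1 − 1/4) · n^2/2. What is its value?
Turán density bound = (3/4) · 35^2/2 = 3675/8 ≈ 459.375

Turán's theorem: ex(n, K_{r+1}) is achieved by the complete r-partite Turán graph T(n, r) with parts as balanced as possible, and is at most (1 − 1/r) · n^2/2. For r = 4, n = 35: the density bound is (3/4) · 1225/2 = 3675/8 ≈ 459.375. The integer-valued extremum is e(T(35, 4)) = 459, which is strictly less than the density bound 3675/8 since 4 ∤ 35 (the parts of T(35, 4) cannot all be equal).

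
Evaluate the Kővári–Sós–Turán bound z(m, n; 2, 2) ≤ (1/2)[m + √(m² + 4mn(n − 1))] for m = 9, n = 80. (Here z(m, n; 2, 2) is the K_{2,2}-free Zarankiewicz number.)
z(9, 80; 2, 2) ≤ (1/2)[9 + √(9² + 4·9·80·79)] = (1/2)[9 + √227601] = 243.0377

Kővári–Sós–Turán: let r_1, ..., r_9 be the row sums and z = Σ r_i the total number of 1s. Each pair of columns can share at most one row with both entries 1 (else a 2×2 all-ones block appears), so Σ_i C(r_i, 2) ≤ C(80, 2) = 3160. By convexity Σ_i C(r_i, 2) ≥ 9·C(z/9, 2) = z(z − 9)/(2·9), giving z² − 9z − 9·80·79 ≤ 0 and hence z ≤ (1/2)[9 + √(81 + 4·56880)] = (1/2)[9 + √227601] ≈ (1/2)(9 + 477.0755) = 243.0377.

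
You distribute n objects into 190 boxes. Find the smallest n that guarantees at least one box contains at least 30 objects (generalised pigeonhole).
n = (30 − 1)·190 + 1 = 5511

By the generalised pigeonhole principle, to guarantee some box contains ≥ r objects we need more than (r − 1) · k objects total. Threshold: n = (r − 1) · k + 1. With r = 30 and k = 190: n = 29 · 190 + 1 = 5510 + 1 = 5511. For n = 5510 = 29 · 190, we can put exactly 29 objects in every box, avoiding 30 in any single one — so 5511 is tight.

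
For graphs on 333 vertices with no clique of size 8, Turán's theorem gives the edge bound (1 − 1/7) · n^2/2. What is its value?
Turán density bound = (6/7) · 333^2/2 = 332667/7 ≈ 47523.8571

Turán's theorem: ex(n, K_{r+1}) is achieved by the complete r-partite Turán graph T(n, r) with parts as balanced as possible, and is at most (1 − 1/r) · n^2/2. For r = 7, n = 333: the density bound is (6/7) · 110889/2 = 332667/7 ≈ 47523.8571. The integer-valued extremum is e(T(333, 7)) = 47523, which is strictly less than the density bound 332667/7 since 7 ∤ 333 (the parts of T(333, 7) cannot all be equal).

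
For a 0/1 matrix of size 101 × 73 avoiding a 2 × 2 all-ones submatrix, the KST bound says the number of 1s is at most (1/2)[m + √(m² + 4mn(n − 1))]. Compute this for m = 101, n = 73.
z(101, 73; 2, 2) ≤ (1/2)[101 + √(101² + 4·101·73·72)] = (1/2)[101 + √2133625] = 780.8467

Kővári–Sós–Turán: let r_1, ..., r_101 be the row sums and z = Σ r_i the total number of 1s. Each pair of columns can share at most one row with both entries 1 (else a 2×2 all-ones block appears), so Σ_i C(r_i, 2) ≤ C(73, 2) = 2628. By convexity Σ_i C(r_i, 2) ≥ 101·C(z/101, 2) = z(z − 101)/(2·101), giving z² − 101z − 101·73·72 ≤ 0 and hence z ≤ (1/2)[101 + √(10201 + 4·530856)] = (1/2)[101 + √2133625] ≈ (1/2)(101 + 1460.6933) = 780.8467.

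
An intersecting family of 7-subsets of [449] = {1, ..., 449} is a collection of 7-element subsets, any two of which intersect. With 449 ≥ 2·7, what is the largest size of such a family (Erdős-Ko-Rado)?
max |F| = C(448, 6) = 10857619219552

Erdős-Ko-Rado (1961): when n ≥ 2k, max |F| = C(n−1, k−1). The bound is attained by the star {A : i ∈ A} for any fixed i ∈ [n]. Here C(449−1, 7−1) = C(448, 6) = 10857619219552.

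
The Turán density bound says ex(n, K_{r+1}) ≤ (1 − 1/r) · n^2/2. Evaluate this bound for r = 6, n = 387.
Turán density bound = (5/6) · 387^2/2 = 249615/4 ≈ 62403.75

Turán's theorem: ex(n, K_{r+1}) is achieved by the complete r-partite Turán graph T(n, r) with parts as balanced as possible, and is at most (1 − 1/r) · n^2/2. For r = 6, n = 387: the density bound is (5/6) · 149769/2 = 249615/4 ≈ 62403.75. The integer-valued extremum is e(T(387, 6)) = 62403, which is strictly less than the density bound 249615/4 since 6 ∤ 387 (the parts of T(387, 6) cannot all be equal).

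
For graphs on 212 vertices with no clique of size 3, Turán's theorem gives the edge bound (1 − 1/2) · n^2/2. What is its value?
Turán density bound = (1/2) · 212^2/2 = 11236

Turán's theorem: ex(n, K_{r+1}) is achieved by the complete r-partite Turán graph T(n, r) with parts as balanced as possible, and is at most (1 − 1/r) · n^2/2. For r = 2, n = 212: the density bound is (1/2) · 44944/2 = 11236. Since 2 ∣ 212, the Turán graph T(212, 2) has parts of equal size 106, and its edge count e(T(212, 2)) = 11236 attains the density bound exactly.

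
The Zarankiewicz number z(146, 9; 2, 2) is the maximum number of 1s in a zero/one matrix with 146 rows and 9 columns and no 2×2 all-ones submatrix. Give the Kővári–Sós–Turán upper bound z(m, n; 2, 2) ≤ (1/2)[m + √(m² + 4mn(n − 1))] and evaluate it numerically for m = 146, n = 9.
z(146, 9; 2, 2) ≤ (1/2)[146 + √(146² + 4·146·9·8)] = (1/2)[146 + √63364] = 198.861

Kővári–Sós–Turán: let r_1, ..., r_146 be the row sums and z = Σ r_i the total number of 1s. Each pair of columns can share at most one row with both entries 1 (else a 2×2 all-ones block appears), so Σ_i C(r_i, 2) ≤ C(9, 2) = 36. By convexity Σ_i C(r_i, 2) ≥ 146·C(z/146, 2) = z(z − 146)/(2·146), giving z² − 146z − 146·9·8 ≤ 0 and hence z ≤ (1/2)[146 + √(21316 + 4·10512)] = (1/2)[146 + √63364] ≈ (1/2)(146 + 251.7221) = 198.861.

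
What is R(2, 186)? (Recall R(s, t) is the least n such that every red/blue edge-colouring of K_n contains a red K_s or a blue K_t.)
R(2, 186) = 186

R(2, k) = k for all k ≥ 2: in a 2-colouring of K_k, either some edge is red (a red K_2) or all edges are blue (a blue K_k). And K_{185} coloured all-blue has no blue K_186, so R(2, 186) > 185. Hence R(2, 186) = 186.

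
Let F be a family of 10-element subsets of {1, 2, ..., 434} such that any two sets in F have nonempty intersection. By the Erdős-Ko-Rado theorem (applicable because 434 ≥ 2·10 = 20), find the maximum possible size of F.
max |F| = C(433, 9) = 1356069041789340450

Erdős-Ko-Rado (1961): when n ≥ 2k, max |F| = C(n−1, k−1). The bound is attained by the star {A : i ∈ A} for any fixed i ∈ [n]. Here C(434−1, 10−1) = C(433, 9) = 1356069041789340450.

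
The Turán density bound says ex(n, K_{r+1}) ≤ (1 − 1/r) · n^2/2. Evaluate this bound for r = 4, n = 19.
Turán density bound = (3/4) · 19^2/2 = 1083/8 ≈ 135.375

Turán's theorem: ex(n, K_{r+1}) is achieved by the complete r-partite Turán graph T(n, r) with parts as balanced as possible, and is at most (1 − 1/r) · n^2/2. For r = 4, n = 19: the density bound is (3/4) · 361/2 = 1083/8 ≈ 135.375. The integer-valued extremum is e(T(19, 4)) = 135, which is strictly less than the density bound 1083/8 since 4 ∤ 19 (the parts of T(19, 4) cannot all be equal).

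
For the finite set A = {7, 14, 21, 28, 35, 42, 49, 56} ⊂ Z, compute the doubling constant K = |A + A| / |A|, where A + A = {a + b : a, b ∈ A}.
K = |A + A| / |A| = 15/8

Enumerate A + A = {a + b : a, b ∈ A}. With |A| = 8, there are |A|^2 = 64 ordered sum pairs; collecting distinct values, A + A = {14, 21, 28, 35, 42, 49, 56, 63, 70, 77, 84, 91, 98, 105, 112}, so |A + A| = 15. Thus K = 15/8. Here |A + A| = 2|A| − 1 = 15, the minimum possible — so K = 15/8 is minimal, which holds iff A is an arithmetic progression.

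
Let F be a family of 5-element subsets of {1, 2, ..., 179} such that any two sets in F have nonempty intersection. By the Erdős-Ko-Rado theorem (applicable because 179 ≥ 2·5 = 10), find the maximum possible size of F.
max |F| = C(178, 4) = 40432700

The Erdős-Ko-Rado theorem states: for n ≥ 2k, an intersecting family of k-subsets of an n-element set has size at most C(n − 1, k − 1), with equality for 'star' families {A ⊆ [n] : |A| = k, i ∈ A} (fix an element i). For n = 179, k = 5: C(178, 4) = 40432700.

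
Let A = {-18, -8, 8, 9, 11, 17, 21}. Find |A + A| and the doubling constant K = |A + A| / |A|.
K = |A + A| / |A| = 27/7

Enumerate A + A = {a + b : a, b ∈ A}. With |A| = 7, there are |A|^2 = 49 ordered sum pairs; collecting distinct values, A + A = {-36, -26, -16, -10, -9, -7, -1, 0, 1, 3, 9, 13, 16, 17, 18, 19, 20, 22, 25, 26, 28, 29, 30, 32, 34, 38, 42}, so |A + A| = 27. Thus K = 27/7. For comparison, the minimum possible |A + A| over all 7-element sets is 2·7 − 1 = 13 (so min K = 13/7), attained only by arithmetic progressions.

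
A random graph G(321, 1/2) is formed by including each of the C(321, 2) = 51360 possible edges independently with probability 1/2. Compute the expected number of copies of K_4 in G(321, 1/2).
E[# K_4] = C(321, 4) · (1/2)^C(4, 2) = 434171760 / 2^6 = 27135735/4 = 6783933.75

For each 4-subset S of vertices (there are C(321, 4) = 434171760 such S), let X_S = 1 if S induces a K_4 (all C(4, 2) = 6 edges present). Then P(X_S = 1) = (1/2)^6 = 1/64. By linearity of expectation, E[# K_4] = C(321, 4) · (1/2)^6 = 434171760 / 64 = 27135735/4 = 6783933.75.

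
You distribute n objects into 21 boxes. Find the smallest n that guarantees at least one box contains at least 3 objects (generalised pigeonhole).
n = (3 − 1)·21 + 1 = 43

By the generalised pigeonhole principle, to guarantee some box contains ≥ r objects we need more than (r − 1) · k objects total. Threshold: n = (r − 1) · k + 1. With r = 3 and k = 21: n = 2 · 21 + 1 = 42 + 1 = 43. For n = 42 = 2 · 21, we can put exactly 2 objects in every box, avoiding 3 in any single one — so 43 is tight.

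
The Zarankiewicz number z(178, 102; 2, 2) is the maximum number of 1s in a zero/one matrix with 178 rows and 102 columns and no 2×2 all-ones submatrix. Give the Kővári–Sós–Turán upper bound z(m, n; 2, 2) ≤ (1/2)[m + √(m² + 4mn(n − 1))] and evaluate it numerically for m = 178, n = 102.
z(178, 102; 2, 2) ≤ (1/2)[178 + √(178² + 4·178·102·101)] = (1/2)[178 + √7366708] = 1446.084

Kővári–Sós–Turán: let r_1, ..., r_178 be the row sums and z = Σ r_i the total number of 1s. Each pair of columns can share at most one row with both entries 1 (else a 2×2 all-ones block appears), so Σ_i C(r_i, 2) ≤ C(102, 2) = 5151. By convexity Σ_i C(r_i, 2) ≥ 178·C(z/178, 2) = z(z − 178)/(2·178), giving z² − 178z − 178·102·101 ≤ 0 and hence z ≤ (1/2)[178 + √(31684 + 4·1833756)] = (1/2)[178 + √7366708] ≈ (1/2)(178 + 2714.168) = 1446.084.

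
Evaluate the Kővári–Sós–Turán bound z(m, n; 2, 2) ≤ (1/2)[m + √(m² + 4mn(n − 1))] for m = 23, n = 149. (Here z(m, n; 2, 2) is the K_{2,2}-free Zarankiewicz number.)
z(23, 149; 2, 2) ≤ (1/2)[23 + √(23² + 4·23·149·148)] = (1/2)[23 + √2029313] = 723.7698

Kővári–Sós–Turán: let r_1, ..., r_23 be the row sums and z = Σ r_i the total number of 1s. Each pair of columns can share at most one row with both entries 1 (else a 2×2 all-ones block appears), so Σ_i C(r_i, 2) ≤ C(149, 2) = 11026. By convexity Σ_i C(r_i, 2) ≥ 23·C(z/23, 2) = z(z − 23)/(2·23), giving z² − 23z − 23·149·148 ≤ 0 and hence z ≤ (1/2)[23 + √(529 + 4·507196)] = (1/2)[23 + √2029313] ≈ (1/2)(23 + 1424.5396) = 723.7698.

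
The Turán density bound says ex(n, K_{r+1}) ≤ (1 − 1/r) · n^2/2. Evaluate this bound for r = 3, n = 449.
Turán density bound = (2/3) · 449^2/2 = 201601/3 ≈ 67200.3333

Turán's theorem: ex(n, K_{r+1}) is achieved by the complete r-partite Turán graph T(n, r) with parts as balanced as possible, and is at most (1 − 1/r) · n^2/2. For r = 3, n = 449: the density bound is (2/3) · 201601/2 = 201601/3 ≈ 67200.3333. The integer-valued extremum is e(T(449, 3)) = 67200, which is strictly less than the density bound 201601/3 since 3 ∤ 449 (the parts of T(449, 3) cannot all be equal).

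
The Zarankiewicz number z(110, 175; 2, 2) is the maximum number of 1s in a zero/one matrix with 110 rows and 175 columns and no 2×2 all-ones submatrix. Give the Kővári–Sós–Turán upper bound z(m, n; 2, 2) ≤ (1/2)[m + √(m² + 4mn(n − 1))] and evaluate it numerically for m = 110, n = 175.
z(110, 175; 2, 2) ≤ (1/2)[110 + √(110² + 4·110·175·174)] = (1/2)[110 + √13410100] = 1885.9902

Kővári–Sós–Turán: let r_1, ..., r_110 be the row sums and z = Σ r_i the total number of 1s. Each pair of columns can share at most one row with both entries 1 (else a 2×2 all-ones block appears), so Σ_i C(r_i, 2) ≤ C(175, 2) = 15225. By convexity Σ_i C(r_i, 2) ≥ 110·C(z/110, 2) = z(z − 110)/(2·110), giving z² − 110z − 110·175·174 ≤ 0 and hence z ≤ (1/2)[110 + √(12100 + 4·3349500)] = (1/2)[110 + √13410100] ≈ (1/2)(110 + 3661.9803) = 1885.9902.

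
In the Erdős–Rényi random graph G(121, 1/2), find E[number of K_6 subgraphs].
E[# K_6] = C(121, 6) · (1/2)^C(6, 2) = 3843323484 / 2^15 = 960830871/8192 ≈ 117288.924683

For each 6-subset S of vertices (there are C(121, 6) = 3843323484 such S), let X_S = 1 if S induces a K_6 (all C(6, 2) = 15 edges present). Then P(X_S = 1) = (1/2)^15 = 1/32768. By linearity of expectation, E[# K_6] = C(121, 6) · (1/2)^15 = 3843323484 / 32768 = 960830871/8192 ≈ 117288.924683.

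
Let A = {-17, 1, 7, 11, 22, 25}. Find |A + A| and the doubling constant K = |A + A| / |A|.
K = |A + A| / |A| = 20/6 = 10/3

Enumerate A + A = {a + b : a, b ∈ A}. With |A| = 6, there are |A|^2 = 36 ordered sum pairs; collecting distinct values, A + A = {-34, -16, -10, -6, 2, 5, 8, 12, 14, 18, 22, 23, 26, 29, 32, 33, 36, 44, 47, 50}, so |A + A| = 20. Thus K = 20/6 = 10/3. For comparison, the minimum possible |A + A| over all 6-element sets is 2·6 − 1 = 11 (so min K = 11/6), attained only by arithmetic progressions.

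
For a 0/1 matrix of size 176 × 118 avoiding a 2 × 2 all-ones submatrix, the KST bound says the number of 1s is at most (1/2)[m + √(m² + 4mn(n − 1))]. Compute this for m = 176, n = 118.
z(176, 118; 2, 2) ≤ (1/2)[176 + √(176² + 4·176·118·117)] = (1/2)[176 + √9750400] = 1649.2815

Kővári–Sós–Turán: let r_1, ..., r_176 be the row sums and z = Σ r_i the total number of 1s. Each pair of columns can share at most one row with both entries 1 (else a 2×2 all-ones block appears), so Σ_i C(r_i, 2) ≤ C(118, 2) = 6903. By convexity Σ_i C(r_i, 2) ≥ 176·C(z/176, 2) = z(z − 176)/(2·176), giving z² − 176z − 176·118·117 ≤ 0 and hence z ≤ (1/2)[176 + √(30976 + 4·2429856)] = (1/2)[176 + √9750400] ≈ (1/2)(176 + 3122.563) = 1649.2815.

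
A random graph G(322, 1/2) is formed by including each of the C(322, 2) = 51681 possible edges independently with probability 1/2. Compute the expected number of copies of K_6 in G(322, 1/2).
E[# K_6] = C(322, 6) · (1/2)^C(6, 2) = 1477254941008 / 2^15 = 92328433813/2048 ≈ 45082243.072754

For each 6-subset S of vertices (there are C(322, 6) = 1477254941008 such S), let X_S = 1 if S induces a K_6 (all C(6, 2) = 15 edges present). Then P(X_S = 1) = (1/2)^15 = 1/32768. By linearity of expectation, E[# K_6] = C(322, 6) · (1/2)^15 = 1477254941008 / 32768 = 92328433813/2048 ≈ 45082243.072754.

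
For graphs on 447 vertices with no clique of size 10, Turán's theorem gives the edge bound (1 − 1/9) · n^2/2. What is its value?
Turán density bound = (8/9) · 447^2/2 = 88804

Turán's theorem: ex(n, K_{r+1}) is achieved by the complete r-partite Turán graph T(n, r) with parts as balanced as possible, and is at most (1 − 1/r) · n^2/2. For r = 9, n = 447: the density bound is (8/9) · 199809/2 = 88804. The integer-valued extremum is e(T(447, 9)) = 88803, which is strictly less than the density bound 88804 since 9 ∤ 447 (the parts of T(447, 9) cannot all be equal).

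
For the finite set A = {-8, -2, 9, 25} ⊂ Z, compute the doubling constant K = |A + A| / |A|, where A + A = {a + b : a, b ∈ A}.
K = |A + A| / |A| = 10/4 = 5/2

Enumerate A + A = {a + b : a, b ∈ A}. With |A| = 4, there are |A|^2 = 16 ordered sum pairs; collecting distinct values, A + A = {-16, -10, -4, 1, 7, 17, 18, 23, 34, 50}, so |A + A| = 10. Thus K = 10/4 = 5/2. For comparison, the minimum possible |A + A| over all 4-element sets is 2·4 − 1 = 7 (so min K = 7/4), attained only by arithmetic progressions.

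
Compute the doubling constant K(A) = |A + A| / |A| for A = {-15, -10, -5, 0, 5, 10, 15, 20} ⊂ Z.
K = |A + A| / |A| = 15/8

Enumerate A + A = {a + b : a, b ∈ A}. With |A| = 8, there are |A|^2 = 64 ordered sum pairs; collecting distinct values, A + A = {-30, -25, -20, -15, -10, -5, 0, 5, 10, 15, 20, 25, 30, 35, 40}, so |A + A| = 15. Thus K = 15/8. Here |A + A| = 2|A| − 1 = 15, the minimum possible — so K = 15/8 is minimal, which holds iff A is an arithmetic progression.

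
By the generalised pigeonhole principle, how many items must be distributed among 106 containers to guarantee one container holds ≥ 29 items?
n = (29 − 1)·106 + 1 = 2969

By the generalised pigeonhole principle, to guarantee some box contains ≥ r objects we need more than (r − 1) · k objects total. Threshold: n = (r − 1) · k + 1. With r = 29 and k = 106: n = 28 · 106 + 1 = 2968 + 1 = 2969. For n = 2968 = 28 · 106, we can put exactly 28 objects in every box, avoiding 29 in any single one — so 2969 is tight.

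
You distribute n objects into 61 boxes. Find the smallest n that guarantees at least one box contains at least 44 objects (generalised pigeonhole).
n = (44 − 1)·61 + 1 = 2624

By the generalised pigeonhole principle, to guarantee some box contains ≥ r objects we need more than (r − 1) · k objects total. Threshold: n = (r − 1) · k + 1. With r = 44 and k = 61: n = 43 · 61 + 1 = 2623 + 1 = 2624. For n = 2623 = 43 · 61, we can put exactly 43 objects in every box, avoiding 44 in any single one — so 2624 is tight.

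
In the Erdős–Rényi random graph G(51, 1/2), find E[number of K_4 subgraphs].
E[# K_4] = C(51, 4) · (1/2)^C(4, 2) = 249900 / 2^6 = 62475/16 = 3904.6875

For each 4-subset S of vertices (there are C(51, 4) = 249900 such S), let X_S = 1 if S induces a K_4 (all C(4, 2) = 6 edges present). Then P(X_S = 1) = (1/2)^6 = 1/64. By linearity of expectation, E[# K_4] = C(51, 4) · (1/2)^6 = 249900 / 64 = 62475/16 = 3904.6875.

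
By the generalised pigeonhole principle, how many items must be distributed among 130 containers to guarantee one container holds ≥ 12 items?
n = (12 − 1)·130 + 1 = 1431

By the generalised pigeonhole principle, to guarantee some box contains ≥ r objects we need more than (r − 1) · k objects total. Threshold: n = (r − 1) · k + 1. With r = 12 and k = 130: n = 11 · 130 + 1 = 1430 + 1 = 1431. For n = 1430 = 11 · 130, we can put exactly 11 objects in every box, avoiding 12 in any single one — so 1431 is tight.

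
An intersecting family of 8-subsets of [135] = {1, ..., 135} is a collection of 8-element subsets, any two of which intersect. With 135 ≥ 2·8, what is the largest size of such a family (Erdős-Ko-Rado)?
max |F| = C(134, 7) = 131254487936

Erdős-Ko-Rado (1961): when n ≥ 2k, max |F| = C(n−1, k−1). The bound is attained by the star {A : i ∈ A} for any fixed i ∈ [n]. Here C(135−1, 8−1) = C(134, 7) = 131254487936.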